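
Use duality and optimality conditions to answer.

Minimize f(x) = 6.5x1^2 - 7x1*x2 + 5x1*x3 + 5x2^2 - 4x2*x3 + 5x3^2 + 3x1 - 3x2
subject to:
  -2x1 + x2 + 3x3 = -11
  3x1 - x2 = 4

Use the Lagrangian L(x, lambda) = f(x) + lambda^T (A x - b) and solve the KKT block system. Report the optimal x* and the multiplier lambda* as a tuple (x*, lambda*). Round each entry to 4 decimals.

Form the Lagrangian:
  L(x, lambda) = (1/2) x^T Q x + c^T x + lambda^T (A x - b)
Stationarity (grad_x L = 0): Q x + c + A^T lambda = 0.
Primal feasibility: A x = b.

This gives the KKT block system:
  [ Q   A^T ] [ x     ]   [-c ]
  [ A    0  ] [ lambda ] = [ b ]

Solving the linear system:
  x*      = (1.1864, -0.4409, -2.7288)
  lambda* = (6.5308, 1.7321)
  f(x*)   = 34.896

x* = (1.1864, -0.4409, -2.7288), lambda* = (6.5308, 1.7321)


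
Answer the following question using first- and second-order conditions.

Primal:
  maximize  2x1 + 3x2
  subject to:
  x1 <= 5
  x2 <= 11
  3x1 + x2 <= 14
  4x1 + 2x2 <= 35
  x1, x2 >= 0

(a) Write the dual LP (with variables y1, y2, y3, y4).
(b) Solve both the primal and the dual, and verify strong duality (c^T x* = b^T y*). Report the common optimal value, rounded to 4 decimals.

The standard primal-dual pair for 'max c^T x s.t. A x <= b, x >= 0' is:
  Dual:  min b^T y  s.t.  A^T y >= c,  y >= 0.

So the dual LP is:
  minimize  5y1 + 11y2 + 14y3 + 35y4
  subject to:
    y1 + 3y3 + 4y4 >= 2
    y2 + y3 + 2y4 >= 3
    y1, y2, y3, y4 >= 0

Solving the primal: x* = (1, 11).
  primal value c^T x* = 35.
Solving the dual: y* = (0, 2.3333, 0.6667, 0).
  dual value b^T y* = 35.
Strong duality: c^T x* = b^T y*. Confirmed.

35


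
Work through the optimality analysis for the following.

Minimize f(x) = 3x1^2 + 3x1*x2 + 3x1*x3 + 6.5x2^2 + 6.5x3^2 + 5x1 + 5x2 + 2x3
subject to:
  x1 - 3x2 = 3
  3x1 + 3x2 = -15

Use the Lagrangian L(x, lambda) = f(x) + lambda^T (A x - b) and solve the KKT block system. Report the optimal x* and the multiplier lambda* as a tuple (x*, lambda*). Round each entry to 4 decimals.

Form the Lagrangian:
  L(x, lambda) = (1/2) x^T Q x + c^T x + lambda^T (A x - b)
Stationarity (grad_x L = 0): Q x + c + A^T lambda = 0.
Primal feasibility: A x = b.

This gives the KKT block system:
  [ Q   A^T ] [ x     ]   [-c ]
  [ A    0  ] [ lambda ] = [ b ]

Solving the linear system:
  x*      = (-3, -2, 0.5385)
  lambda* = (-3.1538, 6.8462)
  f(x*)   = 44.1154

x* = (-3, -2, 0.5385), lambda* = (-3.1538, 6.8462)


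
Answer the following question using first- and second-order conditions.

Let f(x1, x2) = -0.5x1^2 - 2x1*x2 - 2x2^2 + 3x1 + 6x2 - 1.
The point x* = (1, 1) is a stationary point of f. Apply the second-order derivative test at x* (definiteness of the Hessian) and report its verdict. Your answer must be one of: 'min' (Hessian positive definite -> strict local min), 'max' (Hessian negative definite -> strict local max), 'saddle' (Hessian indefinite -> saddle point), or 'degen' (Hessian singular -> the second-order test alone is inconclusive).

Compute the Hessian H = grad^2 f:
  H = [[-1, -2], [-2, -4]]
Verify stationarity: grad f(x*) = H x* + g = (0, 0).
Eigenvalues of H: -5, 0.
H has a zero eigenvalue (singular; negative semidefinite but not definite), so H is neither positive definite, negative definite, nor indefinite. The second-order test alone is inconclusive -> degen.
(Indeed, f is constant along the null direction of H through x*, so x* is not a strict local extremum.)

degen


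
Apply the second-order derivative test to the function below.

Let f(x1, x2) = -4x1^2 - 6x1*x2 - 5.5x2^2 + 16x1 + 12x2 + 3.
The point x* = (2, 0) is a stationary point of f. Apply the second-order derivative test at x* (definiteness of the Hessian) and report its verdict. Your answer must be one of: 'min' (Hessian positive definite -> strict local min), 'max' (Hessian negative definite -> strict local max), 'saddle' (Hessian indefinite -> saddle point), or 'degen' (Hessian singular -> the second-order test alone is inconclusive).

Compute the Hessian H = grad^2 f:
  H = [[-8, -6], [-6, -11]]
Verify stationarity: grad f(x*) = H x* + g = (0, 0).
Eigenvalues of H: -15.6847, -3.3153.
Both eigenvalues < 0, so H is negative definite -> x* is a strict local max.

max


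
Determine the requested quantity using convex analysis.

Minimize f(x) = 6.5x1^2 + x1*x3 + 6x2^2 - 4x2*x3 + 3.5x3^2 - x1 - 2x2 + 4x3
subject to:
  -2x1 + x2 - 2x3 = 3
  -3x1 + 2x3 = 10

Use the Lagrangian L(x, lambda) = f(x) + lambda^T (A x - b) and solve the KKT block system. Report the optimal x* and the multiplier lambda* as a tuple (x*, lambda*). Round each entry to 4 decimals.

Form the Lagrangian:
  L(x, lambda) = (1/2) x^T Q x + c^T x + lambda^T (A x - b)
Stationarity (grad_x L = 0): Q x + c + A^T lambda = 0.
Primal feasibility: A x = b.

This gives the KKT block system:
  [ Q   A^T ] [ x     ]   [-c ]
  [ A    0  ] [ lambda ] = [ b ]

Solving the linear system:
  x*      = (-2.4085, 0.9577, 1.3873)
  lambda* = (-3.943, -7.6789)
  f(x*)   = 47.3303

x* = (-2.4085, 0.9577, 1.3873), lambda* = (-3.943, -7.6789)


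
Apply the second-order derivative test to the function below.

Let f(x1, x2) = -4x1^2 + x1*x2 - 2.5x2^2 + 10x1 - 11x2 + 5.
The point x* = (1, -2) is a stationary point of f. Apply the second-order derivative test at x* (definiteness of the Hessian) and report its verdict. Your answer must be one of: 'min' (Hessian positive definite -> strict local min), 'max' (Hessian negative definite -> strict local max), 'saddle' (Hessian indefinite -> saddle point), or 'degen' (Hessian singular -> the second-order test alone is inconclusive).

Compute the Hessian H = grad^2 f:
  H = [[-8, 1], [1, -5]]
Verify stationarity: grad f(x*) = H x* + g = (0, 0).
Eigenvalues of H: -8.3028, -4.6972.
Both eigenvalues < 0, so H is negative definite -> x* is a strict local max.

max


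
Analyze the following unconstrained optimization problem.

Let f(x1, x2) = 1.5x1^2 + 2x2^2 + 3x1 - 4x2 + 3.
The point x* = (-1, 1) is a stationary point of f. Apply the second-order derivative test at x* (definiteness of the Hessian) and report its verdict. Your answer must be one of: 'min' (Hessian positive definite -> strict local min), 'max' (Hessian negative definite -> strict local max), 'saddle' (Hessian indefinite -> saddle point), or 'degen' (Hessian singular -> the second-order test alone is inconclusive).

Compute the Hessian H = grad^2 f:
  H = [[3, 0], [0, 4]]
Verify stationarity: grad f(x*) = H x* + g = (0, 0).
Eigenvalues of H: 3, 4.
Both eigenvalues > 0, so H is positive definite -> x* is a strict local min.

min


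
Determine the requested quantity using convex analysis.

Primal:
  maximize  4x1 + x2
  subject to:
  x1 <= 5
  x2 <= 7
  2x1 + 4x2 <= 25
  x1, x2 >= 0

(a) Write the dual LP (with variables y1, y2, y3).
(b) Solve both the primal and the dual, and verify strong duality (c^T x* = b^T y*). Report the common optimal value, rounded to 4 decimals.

The standard primal-dual pair for 'max c^T x s.t. A x <= b, x >= 0' is:
  Dual:  min b^T y  s.t.  A^T y >= c,  y >= 0.

So the dual LP is:
  minimize  5y1 + 7y2 + 25y3
  subject to:
    y1 + 2y3 >= 4
    y2 + 4y3 >= 1
    y1, y2, y3 >= 0

Solving the primal: x* = (5, 3.75).
  primal value c^T x* = 23.75.
Solving the dual: y* = (3.5, 0, 0.25).
  dual value b^T y* = 23.75.
Strong duality: c^T x* = b^T y*. Confirmed.

23.75


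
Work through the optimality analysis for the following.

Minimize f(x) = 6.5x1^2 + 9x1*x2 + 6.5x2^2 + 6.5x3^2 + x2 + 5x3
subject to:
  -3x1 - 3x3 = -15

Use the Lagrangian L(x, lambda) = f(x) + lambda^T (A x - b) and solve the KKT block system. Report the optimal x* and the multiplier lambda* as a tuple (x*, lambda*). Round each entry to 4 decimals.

Form the Lagrangian:
  L(x, lambda) = (1/2) x^T Q x + c^T x + lambda^T (A x - b)
Stationarity (grad_x L = 0): Q x + c + A^T lambda = 0.
Primal feasibility: A x = b.

This gives the KKT block system:
  [ Q   A^T ] [ x     ]   [-c ]
  [ A    0  ] [ lambda ] = [ b ]

Solving the linear system:
  x*      = (3.5759, -2.5525, 1.4241)
  lambda* = (7.8379)
  f(x*)   = 61.0681

x* = (3.5759, -2.5525, 1.4241), lambda* = (7.8379)


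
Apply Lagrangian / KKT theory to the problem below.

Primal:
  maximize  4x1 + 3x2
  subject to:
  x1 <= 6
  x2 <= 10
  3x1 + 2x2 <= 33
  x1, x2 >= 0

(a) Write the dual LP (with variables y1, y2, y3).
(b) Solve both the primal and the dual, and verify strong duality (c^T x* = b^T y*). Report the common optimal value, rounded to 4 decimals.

The standard primal-dual pair for 'max c^T x s.t. A x <= b, x >= 0' is:
  Dual:  min b^T y  s.t.  A^T y >= c,  y >= 0.

So the dual LP is:
  minimize  6y1 + 10y2 + 33y3
  subject to:
    y1 + 3y3 >= 4
    y2 + 2y3 >= 3
    y1, y2, y3 >= 0

Solving the primal: x* = (4.3333, 10).
  primal value c^T x* = 47.3333.
Solving the dual: y* = (0, 0.3333, 1.3333).
  dual value b^T y* = 47.3333.
Strong duality: c^T x* = b^T y*. Confirmed.

47.3333


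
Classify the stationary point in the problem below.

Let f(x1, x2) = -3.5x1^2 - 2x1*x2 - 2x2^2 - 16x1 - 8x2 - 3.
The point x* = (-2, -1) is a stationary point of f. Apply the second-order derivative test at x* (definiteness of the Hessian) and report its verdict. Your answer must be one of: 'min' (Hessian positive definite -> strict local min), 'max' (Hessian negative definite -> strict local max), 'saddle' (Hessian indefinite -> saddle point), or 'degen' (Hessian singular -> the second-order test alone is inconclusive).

Compute the Hessian H = grad^2 f:
  H = [[-7, -2], [-2, -4]]
Verify stationarity: grad f(x*) = H x* + g = (0, 0).
Eigenvalues of H: -8, -3.
Both eigenvalues < 0, so H is negative definite -> x* is a strict local max.

max


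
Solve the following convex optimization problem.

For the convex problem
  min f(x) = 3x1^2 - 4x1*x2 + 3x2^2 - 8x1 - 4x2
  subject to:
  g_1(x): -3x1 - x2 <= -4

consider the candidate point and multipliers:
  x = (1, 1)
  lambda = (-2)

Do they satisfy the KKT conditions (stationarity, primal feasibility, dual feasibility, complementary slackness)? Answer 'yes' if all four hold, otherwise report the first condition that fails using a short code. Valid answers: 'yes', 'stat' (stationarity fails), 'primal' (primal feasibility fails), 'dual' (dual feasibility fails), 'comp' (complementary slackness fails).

Gradient of f: grad f(x) = Q x + c = (-6, -2)
Constraint values g_i(x) = a_i^T x - b_i:
  g_1((1, 1)) = 0
Stationarity residual: grad f(x) + sum_i lambda_i a_i = (0, 0)
  -> stationarity OK
Primal feasibility (all g_i <= 0): OK
Dual feasibility (all lambda_i >= 0): FAILS
Complementary slackness (lambda_i * g_i(x) = 0 for all i): OK

Verdict: the first failing condition is dual_feasibility -> dual.

dual


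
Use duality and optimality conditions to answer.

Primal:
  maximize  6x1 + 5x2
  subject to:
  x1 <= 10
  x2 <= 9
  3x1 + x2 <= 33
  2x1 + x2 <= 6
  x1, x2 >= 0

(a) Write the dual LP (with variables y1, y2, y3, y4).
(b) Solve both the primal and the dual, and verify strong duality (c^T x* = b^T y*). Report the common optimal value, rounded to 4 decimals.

The standard primal-dual pair for 'max c^T x s.t. A x <= b, x >= 0' is:
  Dual:  min b^T y  s.t.  A^T y >= c,  y >= 0.

So the dual LP is:
  minimize  10y1 + 9y2 + 33y3 + 6y4
  subject to:
    y1 + 3y3 + 2y4 >= 6
    y2 + y3 + y4 >= 5
    y1, y2, y3, y4 >= 0

Solving the primal: x* = (0, 6).
  primal value c^T x* = 30.
Solving the dual: y* = (0, 0, 0, 5).
  dual value b^T y* = 30.
Strong duality: c^T x* = b^T y*. Confirmed.

30


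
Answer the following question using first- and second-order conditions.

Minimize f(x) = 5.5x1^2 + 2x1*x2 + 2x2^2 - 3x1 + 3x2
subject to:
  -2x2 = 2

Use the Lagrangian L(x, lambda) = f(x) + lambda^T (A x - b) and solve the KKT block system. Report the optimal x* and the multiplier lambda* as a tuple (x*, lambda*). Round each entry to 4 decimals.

Form the Lagrangian:
  L(x, lambda) = (1/2) x^T Q x + c^T x + lambda^T (A x - b)
Stationarity (grad_x L = 0): Q x + c + A^T lambda = 0.
Primal feasibility: A x = b.

This gives the KKT block system:
  [ Q   A^T ] [ x     ]   [-c ]
  [ A    0  ] [ lambda ] = [ b ]

Solving the linear system:
  x*      = (0.4545, -1)
  lambda* = (-0.0455)
  f(x*)   = -2.1364

x* = (0.4545, -1), lambda* = (-0.0455)


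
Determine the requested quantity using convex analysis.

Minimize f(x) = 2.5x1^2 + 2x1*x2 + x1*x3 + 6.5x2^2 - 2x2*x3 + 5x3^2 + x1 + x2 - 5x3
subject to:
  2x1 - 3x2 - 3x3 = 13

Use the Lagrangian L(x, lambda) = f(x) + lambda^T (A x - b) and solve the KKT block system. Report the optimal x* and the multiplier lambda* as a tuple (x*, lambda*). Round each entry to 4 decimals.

Form the Lagrangian:
  L(x, lambda) = (1/2) x^T Q x + c^T x + lambda^T (A x - b)
Stationarity (grad_x L = 0): Q x + c + A^T lambda = 0.
Primal feasibility: A x = b.

This gives the KKT block system:
  [ Q   A^T ] [ x     ]   [-c ]
  [ A    0  ] [ lambda ] = [ b ]

Solving the linear system:
  x*      = (2.2893, -1.5546, -1.2525)
  lambda* = (-4.0422)
  f(x*)   = 29.7732

x* = (2.2893, -1.5546, -1.2525), lambda* = (-4.0422)


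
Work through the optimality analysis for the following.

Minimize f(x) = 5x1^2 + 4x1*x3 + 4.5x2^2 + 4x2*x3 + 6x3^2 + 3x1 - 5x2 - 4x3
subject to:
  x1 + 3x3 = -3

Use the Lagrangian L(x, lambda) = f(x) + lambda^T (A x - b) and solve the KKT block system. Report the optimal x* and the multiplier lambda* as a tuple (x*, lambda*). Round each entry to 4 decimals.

Form the Lagrangian:
  L(x, lambda) = (1/2) x^T Q x + c^T x + lambda^T (A x - b)
Stationarity (grad_x L = 0): Q x + c + A^T lambda = 0.
Primal feasibility: A x = b.

This gives the KKT block system:
  [ Q   A^T ] [ x     ]   [-c ]
  [ A    0  ] [ lambda ] = [ b ]

Solving the linear system:
  x*      = (-0.3542, 0.9475, -0.8819)
  lambda* = (4.07)
  f(x*)   = 4.9687

x* = (-0.3542, 0.9475, -0.8819), lambda* = (4.07)


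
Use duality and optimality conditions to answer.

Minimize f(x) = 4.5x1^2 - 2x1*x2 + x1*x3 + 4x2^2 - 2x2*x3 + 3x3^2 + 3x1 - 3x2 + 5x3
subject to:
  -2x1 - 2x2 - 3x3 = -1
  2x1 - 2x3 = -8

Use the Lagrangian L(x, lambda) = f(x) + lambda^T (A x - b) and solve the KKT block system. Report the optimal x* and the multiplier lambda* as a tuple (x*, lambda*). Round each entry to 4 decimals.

Form the Lagrangian:
  L(x, lambda) = (1/2) x^T Q x + c^T x + lambda^T (A x - b)
Stationarity (grad_x L = 0): Q x + c + A^T lambda = 0.
Primal feasibility: A x = b.

This gives the KKT block system:
  [ Q   A^T ] [ x     ]   [-c ]
  [ A    0  ] [ lambda ] = [ b ]

Solving the linear system:
  x*      = (-2.2471, 0.1178, 1.7529)
  lambda* = (-0.5345, 7.319)
  f(x*)   = 29.8434

x* = (-2.2471, 0.1178, 1.7529), lambda* = (-0.5345, 7.319)


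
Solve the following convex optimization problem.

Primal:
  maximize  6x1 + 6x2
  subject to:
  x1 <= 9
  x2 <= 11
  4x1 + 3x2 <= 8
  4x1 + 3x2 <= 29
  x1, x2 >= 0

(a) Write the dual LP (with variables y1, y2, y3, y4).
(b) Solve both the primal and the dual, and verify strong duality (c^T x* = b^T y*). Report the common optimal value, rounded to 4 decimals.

The standard primal-dual pair for 'max c^T x s.t. A x <= b, x >= 0' is:
  Dual:  min b^T y  s.t.  A^T y >= c,  y >= 0.

So the dual LP is:
  minimize  9y1 + 11y2 + 8y3 + 29y4
  subject to:
    y1 + 4y3 + 4y4 >= 6
    y2 + 3y3 + 3y4 >= 6
    y1, y2, y3, y4 >= 0

Solving the primal: x* = (0, 2.6667).
  primal value c^T x* = 16.
Solving the dual: y* = (0, 0, 2, 0).
  dual value b^T y* = 16.
Strong duality: c^T x* = b^T y*. Confirmed.

16


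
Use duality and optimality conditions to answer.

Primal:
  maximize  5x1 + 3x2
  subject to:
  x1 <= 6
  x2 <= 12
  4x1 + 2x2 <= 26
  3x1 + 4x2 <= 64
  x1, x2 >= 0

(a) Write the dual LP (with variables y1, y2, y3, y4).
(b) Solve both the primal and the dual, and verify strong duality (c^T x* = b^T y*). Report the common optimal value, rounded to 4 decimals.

The standard primal-dual pair for 'max c^T x s.t. A x <= b, x >= 0' is:
  Dual:  min b^T y  s.t.  A^T y >= c,  y >= 0.

So the dual LP is:
  minimize  6y1 + 12y2 + 26y3 + 64y4
  subject to:
    y1 + 4y3 + 3y4 >= 5
    y2 + 2y3 + 4y4 >= 3
    y1, y2, y3, y4 >= 0

Solving the primal: x* = (0.5, 12).
  primal value c^T x* = 38.5.
Solving the dual: y* = (0, 0.5, 1.25, 0).
  dual value b^T y* = 38.5.
Strong duality: c^T x* = b^T y*. Confirmed.

38.5


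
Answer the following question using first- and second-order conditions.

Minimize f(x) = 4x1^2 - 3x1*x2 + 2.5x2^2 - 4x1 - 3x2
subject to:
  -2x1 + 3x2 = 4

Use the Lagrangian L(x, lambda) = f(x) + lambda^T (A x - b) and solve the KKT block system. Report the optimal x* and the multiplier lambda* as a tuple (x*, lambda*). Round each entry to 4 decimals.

Form the Lagrangian:
  L(x, lambda) = (1/2) x^T Q x + c^T x + lambda^T (A x - b)
Stationarity (grad_x L = 0): Q x + c + A^T lambda = 0.
Primal feasibility: A x = b.

This gives the KKT block system:
  [ Q   A^T ] [ x     ]   [-c ]
  [ A    0  ] [ lambda ] = [ b ]

Solving the linear system:
  x*      = (0.8929, 1.9286)
  lambda* = (-1.3214)
  f(x*)   = -2.0357

x* = (0.8929, 1.9286), lambda* = (-1.3214)


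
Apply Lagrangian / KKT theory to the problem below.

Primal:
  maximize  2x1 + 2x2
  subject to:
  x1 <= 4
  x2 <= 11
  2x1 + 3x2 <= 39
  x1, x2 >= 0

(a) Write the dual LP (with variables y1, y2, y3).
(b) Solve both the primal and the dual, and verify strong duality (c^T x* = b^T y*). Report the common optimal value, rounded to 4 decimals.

The standard primal-dual pair for 'max c^T x s.t. A x <= b, x >= 0' is:
  Dual:  min b^T y  s.t.  A^T y >= c,  y >= 0.

So the dual LP is:
  minimize  4y1 + 11y2 + 39y3
  subject to:
    y1 + 2y3 >= 2
    y2 + 3y3 >= 2
    y1, y2, y3 >= 0

Solving the primal: x* = (4, 10.3333).
  primal value c^T x* = 28.6667.
Solving the dual: y* = (0.6667, 0, 0.6667).
  dual value b^T y* = 28.6667.
Strong duality: c^T x* = b^T y*. Confirmed.

28.6667


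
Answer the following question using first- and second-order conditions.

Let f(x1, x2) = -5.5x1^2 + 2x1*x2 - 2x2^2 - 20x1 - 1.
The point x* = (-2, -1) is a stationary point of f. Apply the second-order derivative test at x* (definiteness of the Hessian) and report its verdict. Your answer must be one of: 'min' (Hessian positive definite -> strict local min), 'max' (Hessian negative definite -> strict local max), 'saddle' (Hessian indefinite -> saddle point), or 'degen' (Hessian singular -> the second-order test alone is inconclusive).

Compute the Hessian H = grad^2 f:
  H = [[-11, 2], [2, -4]]
Verify stationarity: grad f(x*) = H x* + g = (0, 0).
Eigenvalues of H: -11.5311, -3.4689.
Both eigenvalues < 0, so H is negative definite -> x* is a strict local max.

max


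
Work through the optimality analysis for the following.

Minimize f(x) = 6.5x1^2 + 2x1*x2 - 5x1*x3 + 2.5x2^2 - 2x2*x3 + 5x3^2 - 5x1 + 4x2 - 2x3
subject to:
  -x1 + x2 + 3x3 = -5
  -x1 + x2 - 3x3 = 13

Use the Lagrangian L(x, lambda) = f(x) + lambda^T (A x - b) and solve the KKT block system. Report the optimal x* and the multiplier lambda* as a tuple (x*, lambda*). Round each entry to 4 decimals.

Form the Lagrangian:
  L(x, lambda) = (1/2) x^T Q x + c^T x + lambda^T (A x - b)
Stationarity (grad_x L = 0): Q x + c + A^T lambda = 0.
Primal feasibility: A x = b.

This gives the KKT block system:
  [ Q   A^T ] [ x     ]   [-c ]
  [ A    0  ] [ lambda ] = [ b ]

Solving the linear system:
  x*      = (-2.1818, 1.8182, -3)
  lambda* = (-3.2424, -11.4848)
  f(x*)   = 78.6364

x* = (-2.1818, 1.8182, -3), lambda* = (-3.2424, -11.4848)


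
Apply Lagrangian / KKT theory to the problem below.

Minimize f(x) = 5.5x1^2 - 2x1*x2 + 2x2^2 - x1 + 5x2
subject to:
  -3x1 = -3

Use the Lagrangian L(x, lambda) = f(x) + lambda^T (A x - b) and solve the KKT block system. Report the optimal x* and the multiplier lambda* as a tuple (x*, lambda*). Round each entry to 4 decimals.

Form the Lagrangian:
  L(x, lambda) = (1/2) x^T Q x + c^T x + lambda^T (A x - b)
Stationarity (grad_x L = 0): Q x + c + A^T lambda = 0.
Primal feasibility: A x = b.

This gives the KKT block system:
  [ Q   A^T ] [ x     ]   [-c ]
  [ A    0  ] [ lambda ] = [ b ]

Solving the linear system:
  x*      = (1, -0.75)
  lambda* = (3.8333)
  f(x*)   = 3.375

x* = (1, -0.75), lambda* = (3.8333)


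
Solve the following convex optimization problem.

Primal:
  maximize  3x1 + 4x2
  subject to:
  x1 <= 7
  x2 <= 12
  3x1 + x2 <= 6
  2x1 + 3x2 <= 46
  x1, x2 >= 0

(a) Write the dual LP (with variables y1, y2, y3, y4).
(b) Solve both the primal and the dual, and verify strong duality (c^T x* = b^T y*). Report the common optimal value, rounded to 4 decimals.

The standard primal-dual pair for 'max c^T x s.t. A x <= b, x >= 0' is:
  Dual:  min b^T y  s.t.  A^T y >= c,  y >= 0.

So the dual LP is:
  minimize  7y1 + 12y2 + 6y3 + 46y4
  subject to:
    y1 + 3y3 + 2y4 >= 3
    y2 + y3 + 3y4 >= 4
    y1, y2, y3, y4 >= 0

Solving the primal: x* = (0, 6).
  primal value c^T x* = 24.
Solving the dual: y* = (0, 0, 4, 0).
  dual value b^T y* = 24.
Strong duality: c^T x* = b^T y*. Confirmed.

24


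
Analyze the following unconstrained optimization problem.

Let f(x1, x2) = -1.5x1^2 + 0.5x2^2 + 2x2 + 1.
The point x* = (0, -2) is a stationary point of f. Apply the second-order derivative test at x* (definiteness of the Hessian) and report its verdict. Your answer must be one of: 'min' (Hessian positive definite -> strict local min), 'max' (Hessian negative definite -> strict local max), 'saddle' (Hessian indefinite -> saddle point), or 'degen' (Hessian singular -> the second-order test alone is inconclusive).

Compute the Hessian H = grad^2 f:
  H = [[-3, 0], [0, 1]]
Verify stationarity: grad f(x*) = H x* + g = (0, 0).
Eigenvalues of H: -3, 1.
Eigenvalues have mixed signs, so H is indefinite -> x* is a saddle point.

saddle


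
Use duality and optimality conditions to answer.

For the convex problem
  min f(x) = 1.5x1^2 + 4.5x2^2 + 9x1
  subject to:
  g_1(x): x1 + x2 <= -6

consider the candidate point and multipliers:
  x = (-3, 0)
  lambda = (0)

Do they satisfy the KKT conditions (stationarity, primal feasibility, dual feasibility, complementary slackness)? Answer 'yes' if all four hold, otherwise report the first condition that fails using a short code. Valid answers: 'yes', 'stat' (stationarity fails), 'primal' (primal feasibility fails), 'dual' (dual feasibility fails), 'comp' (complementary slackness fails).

Gradient of f: grad f(x) = Q x + c = (0, 0)
Constraint values g_i(x) = a_i^T x - b_i:
  g_1((-3, 0)) = 3
Stationarity residual: grad f(x) + sum_i lambda_i a_i = (0, 0)
  -> stationarity OK
Primal feasibility (all g_i <= 0): FAILS
Dual feasibility (all lambda_i >= 0): OK
Complementary slackness (lambda_i * g_i(x) = 0 for all i): OK

Verdict: the first failing condition is primal_feasibility -> primal.

primal


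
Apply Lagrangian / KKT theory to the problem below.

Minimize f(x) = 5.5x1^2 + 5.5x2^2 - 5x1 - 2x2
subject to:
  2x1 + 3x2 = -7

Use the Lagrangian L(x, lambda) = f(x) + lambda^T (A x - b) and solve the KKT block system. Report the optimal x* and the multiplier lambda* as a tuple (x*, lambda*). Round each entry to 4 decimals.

Form the Lagrangian:
  L(x, lambda) = (1/2) x^T Q x + c^T x + lambda^T (A x - b)
Stationarity (grad_x L = 0): Q x + c + A^T lambda = 0.
Primal feasibility: A x = b.

This gives the KKT block system:
  [ Q   A^T ] [ x     ]   [-c ]
  [ A    0  ] [ lambda ] = [ b ]

Solving the linear system:
  x*      = (-0.8462, -1.7692)
  lambda* = (7.1538)
  f(x*)   = 28.9231

x* = (-0.8462, -1.7692), lambda* = (7.1538)


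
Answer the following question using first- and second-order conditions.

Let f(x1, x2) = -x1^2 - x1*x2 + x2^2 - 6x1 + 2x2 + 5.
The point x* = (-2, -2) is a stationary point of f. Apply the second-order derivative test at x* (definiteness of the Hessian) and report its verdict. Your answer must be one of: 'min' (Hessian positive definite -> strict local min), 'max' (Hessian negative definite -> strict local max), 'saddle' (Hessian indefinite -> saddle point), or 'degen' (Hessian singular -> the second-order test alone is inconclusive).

Compute the Hessian H = grad^2 f:
  H = [[-2, -1], [-1, 2]]
Verify stationarity: grad f(x*) = H x* + g = (0, 0).
Eigenvalues of H: -2.2361, 2.2361.
Eigenvalues have mixed signs, so H is indefinite -> x* is a saddle point.

saddle


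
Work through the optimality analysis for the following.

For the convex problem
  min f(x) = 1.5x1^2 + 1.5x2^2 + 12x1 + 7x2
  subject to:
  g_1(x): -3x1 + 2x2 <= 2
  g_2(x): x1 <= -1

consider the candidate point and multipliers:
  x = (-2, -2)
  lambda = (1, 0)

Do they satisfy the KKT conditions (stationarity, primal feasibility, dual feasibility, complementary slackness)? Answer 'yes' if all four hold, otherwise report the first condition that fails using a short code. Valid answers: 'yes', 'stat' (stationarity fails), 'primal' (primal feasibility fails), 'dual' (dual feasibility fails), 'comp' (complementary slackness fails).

Gradient of f: grad f(x) = Q x + c = (6, 1)
Constraint values g_i(x) = a_i^T x - b_i:
  g_1((-2, -2)) = 0
  g_2((-2, -2)) = -1
Stationarity residual: grad f(x) + sum_i lambda_i a_i = (3, 3)
  -> stationarity FAILS
Primal feasibility (all g_i <= 0): OK
Dual feasibility (all lambda_i >= 0): OK
Complementary slackness (lambda_i * g_i(x) = 0 for all i): OK

Verdict: the first failing condition is stationarity -> stat.

stat


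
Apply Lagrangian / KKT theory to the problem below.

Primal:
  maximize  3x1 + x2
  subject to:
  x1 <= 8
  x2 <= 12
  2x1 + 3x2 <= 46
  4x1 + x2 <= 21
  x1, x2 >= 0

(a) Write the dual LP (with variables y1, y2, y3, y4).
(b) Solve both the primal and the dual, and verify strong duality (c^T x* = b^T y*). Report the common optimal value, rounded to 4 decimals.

The standard primal-dual pair for 'max c^T x s.t. A x <= b, x >= 0' is:
  Dual:  min b^T y  s.t.  A^T y >= c,  y >= 0.

So the dual LP is:
  minimize  8y1 + 12y2 + 46y3 + 21y4
  subject to:
    y1 + 2y3 + 4y4 >= 3
    y2 + 3y3 + y4 >= 1
    y1, y2, y3, y4 >= 0

Solving the primal: x* = (2.25, 12).
  primal value c^T x* = 18.75.
Solving the dual: y* = (0, 0.25, 0, 0.75).
  dual value b^T y* = 18.75.
Strong duality: c^T x* = b^T y*. Confirmed.

18.75


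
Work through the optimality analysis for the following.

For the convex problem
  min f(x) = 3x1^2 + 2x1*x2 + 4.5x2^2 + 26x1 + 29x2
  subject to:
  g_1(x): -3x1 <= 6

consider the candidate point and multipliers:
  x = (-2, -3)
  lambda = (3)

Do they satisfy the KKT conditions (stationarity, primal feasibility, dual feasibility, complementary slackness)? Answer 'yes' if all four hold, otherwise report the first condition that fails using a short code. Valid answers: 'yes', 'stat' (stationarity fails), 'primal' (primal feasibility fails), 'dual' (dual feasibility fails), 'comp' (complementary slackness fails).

Gradient of f: grad f(x) = Q x + c = (8, -2)
Constraint values g_i(x) = a_i^T x - b_i:
  g_1((-2, -3)) = 0
Stationarity residual: grad f(x) + sum_i lambda_i a_i = (-1, -2)
  -> stationarity FAILS
Primal feasibility (all g_i <= 0): OK
Dual feasibility (all lambda_i >= 0): OK
Complementary slackness (lambda_i * g_i(x) = 0 for all i): OK

Verdict: the first failing condition is stationarity -> stat.

stat


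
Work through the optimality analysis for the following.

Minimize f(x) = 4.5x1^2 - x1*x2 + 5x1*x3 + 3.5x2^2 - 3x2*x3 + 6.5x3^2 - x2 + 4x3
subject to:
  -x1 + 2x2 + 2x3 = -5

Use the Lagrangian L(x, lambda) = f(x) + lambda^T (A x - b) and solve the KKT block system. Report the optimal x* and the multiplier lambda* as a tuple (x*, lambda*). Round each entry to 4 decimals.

Form the Lagrangian:
  L(x, lambda) = (1/2) x^T Q x + c^T x + lambda^T (A x - b)
Stationarity (grad_x L = 0): Q x + c + A^T lambda = 0.
Primal feasibility: A x = b.

This gives the KKT block system:
  [ Q   A^T ] [ x     ]   [-c ]
  [ A    0  ] [ lambda ] = [ b ]

Solving the linear system:
  x*      = (0.8139, -0.9079, -1.1851)
  lambda* = (2.3069)
  f(x*)   = 3.851

x* = (0.8139, -0.9079, -1.1851), lambda* = (2.3069)


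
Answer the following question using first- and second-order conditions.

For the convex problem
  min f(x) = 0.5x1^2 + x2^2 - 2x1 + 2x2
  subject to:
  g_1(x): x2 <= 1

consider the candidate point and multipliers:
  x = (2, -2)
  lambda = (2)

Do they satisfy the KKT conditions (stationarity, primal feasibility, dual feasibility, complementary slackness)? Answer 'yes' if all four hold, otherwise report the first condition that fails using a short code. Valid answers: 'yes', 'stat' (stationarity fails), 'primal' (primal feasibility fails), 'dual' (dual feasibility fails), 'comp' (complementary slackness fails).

Gradient of f: grad f(x) = Q x + c = (0, -2)
Constraint values g_i(x) = a_i^T x - b_i:
  g_1((2, -2)) = -3
Stationarity residual: grad f(x) + sum_i lambda_i a_i = (0, 0)
  -> stationarity OK
Primal feasibility (all g_i <= 0): OK
Dual feasibility (all lambda_i >= 0): OK
Complementary slackness (lambda_i * g_i(x) = 0 for all i): FAILS

Verdict: the first failing condition is complementary_slackness -> comp.

comp


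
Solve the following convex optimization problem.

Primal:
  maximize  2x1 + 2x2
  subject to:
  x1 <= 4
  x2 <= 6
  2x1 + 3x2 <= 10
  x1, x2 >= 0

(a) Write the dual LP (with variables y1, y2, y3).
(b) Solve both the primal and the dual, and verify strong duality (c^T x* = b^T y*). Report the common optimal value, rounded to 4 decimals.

The standard primal-dual pair for 'max c^T x s.t. A x <= b, x >= 0' is:
  Dual:  min b^T y  s.t.  A^T y >= c,  y >= 0.

So the dual LP is:
  minimize  4y1 + 6y2 + 10y3
  subject to:
    y1 + 2y3 >= 2
    y2 + 3y3 >= 2
    y1, y2, y3 >= 0

Solving the primal: x* = (4, 0.6667).
  primal value c^T x* = 9.3333.
Solving the dual: y* = (0.6667, 0, 0.6667).
  dual value b^T y* = 9.3333.
Strong duality: c^T x* = b^T y*. Confirmed.

9.3333


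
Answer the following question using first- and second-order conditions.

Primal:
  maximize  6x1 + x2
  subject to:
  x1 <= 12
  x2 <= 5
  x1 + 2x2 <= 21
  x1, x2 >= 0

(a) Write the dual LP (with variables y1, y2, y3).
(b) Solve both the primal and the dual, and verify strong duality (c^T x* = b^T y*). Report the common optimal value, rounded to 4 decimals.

The standard primal-dual pair for 'max c^T x s.t. A x <= b, x >= 0' is:
  Dual:  min b^T y  s.t.  A^T y >= c,  y >= 0.

So the dual LP is:
  minimize  12y1 + 5y2 + 21y3
  subject to:
    y1 + y3 >= 6
    y2 + 2y3 >= 1
    y1, y2, y3 >= 0

Solving the primal: x* = (12, 4.5).
  primal value c^T x* = 76.5.
Solving the dual: y* = (5.5, 0, 0.5).
  dual value b^T y* = 76.5.
Strong duality: c^T x* = b^T y*. Confirmed.

76.5


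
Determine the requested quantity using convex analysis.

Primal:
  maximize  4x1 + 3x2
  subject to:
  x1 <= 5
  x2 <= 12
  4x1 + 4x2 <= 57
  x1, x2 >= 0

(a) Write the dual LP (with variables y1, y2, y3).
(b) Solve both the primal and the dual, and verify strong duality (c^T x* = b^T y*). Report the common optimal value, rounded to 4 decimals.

The standard primal-dual pair for 'max c^T x s.t. A x <= b, x >= 0' is:
  Dual:  min b^T y  s.t.  A^T y >= c,  y >= 0.

So the dual LP is:
  minimize  5y1 + 12y2 + 57y3
  subject to:
    y1 + 4y3 >= 4
    y2 + 4y3 >= 3
    y1, y2, y3 >= 0

Solving the primal: x* = (5, 9.25).
  primal value c^T x* = 47.75.
Solving the dual: y* = (1, 0, 0.75).
  dual value b^T y* = 47.75.
Strong duality: c^T x* = b^T y*. Confirmed.

47.75


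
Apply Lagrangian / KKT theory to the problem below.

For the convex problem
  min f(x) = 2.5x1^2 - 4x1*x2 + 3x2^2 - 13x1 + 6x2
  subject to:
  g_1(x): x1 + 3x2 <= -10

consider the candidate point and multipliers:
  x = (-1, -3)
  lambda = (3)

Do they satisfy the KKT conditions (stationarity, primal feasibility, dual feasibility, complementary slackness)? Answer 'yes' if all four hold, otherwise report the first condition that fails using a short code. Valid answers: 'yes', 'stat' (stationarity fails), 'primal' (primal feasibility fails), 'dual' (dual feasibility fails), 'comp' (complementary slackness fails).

Gradient of f: grad f(x) = Q x + c = (-6, -8)
Constraint values g_i(x) = a_i^T x - b_i:
  g_1((-1, -3)) = 0
Stationarity residual: grad f(x) + sum_i lambda_i a_i = (-3, 1)
  -> stationarity FAILS
Primal feasibility (all g_i <= 0): OK
Dual feasibility (all lambda_i >= 0): OK
Complementary slackness (lambda_i * g_i(x) = 0 for all i): OK

Verdict: the first failing condition is stationarity -> stat.

stat


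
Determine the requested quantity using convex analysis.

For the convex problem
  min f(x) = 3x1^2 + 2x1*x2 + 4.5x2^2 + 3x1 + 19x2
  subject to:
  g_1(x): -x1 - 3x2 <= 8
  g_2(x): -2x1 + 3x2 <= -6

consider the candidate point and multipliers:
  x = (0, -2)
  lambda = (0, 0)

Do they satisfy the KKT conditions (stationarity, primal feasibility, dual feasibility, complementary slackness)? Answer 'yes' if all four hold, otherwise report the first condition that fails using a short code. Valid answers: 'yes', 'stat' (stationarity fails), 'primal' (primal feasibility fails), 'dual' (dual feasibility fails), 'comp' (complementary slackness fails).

Gradient of f: grad f(x) = Q x + c = (-1, 1)
Constraint values g_i(x) = a_i^T x - b_i:
  g_1((0, -2)) = -2
  g_2((0, -2)) = 0
Stationarity residual: grad f(x) + sum_i lambda_i a_i = (-1, 1)
  -> stationarity FAILS
Primal feasibility (all g_i <= 0): OK
Dual feasibility (all lambda_i >= 0): OK
Complementary slackness (lambda_i * g_i(x) = 0 for all i): OK

Verdict: the first failing condition is stationarity -> stat.

stat


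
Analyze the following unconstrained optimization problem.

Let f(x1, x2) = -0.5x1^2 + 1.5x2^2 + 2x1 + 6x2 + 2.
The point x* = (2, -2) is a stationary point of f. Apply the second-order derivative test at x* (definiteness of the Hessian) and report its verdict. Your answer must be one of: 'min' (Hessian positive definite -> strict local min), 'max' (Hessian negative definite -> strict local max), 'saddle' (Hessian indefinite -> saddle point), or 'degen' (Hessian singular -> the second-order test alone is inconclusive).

Compute the Hessian H = grad^2 f:
  H = [[-1, 0], [0, 3]]
Verify stationarity: grad f(x*) = H x* + g = (0, 0).
Eigenvalues of H: -1, 3.
Eigenvalues have mixed signs, so H is indefinite -> x* is a saddle point.

saddle


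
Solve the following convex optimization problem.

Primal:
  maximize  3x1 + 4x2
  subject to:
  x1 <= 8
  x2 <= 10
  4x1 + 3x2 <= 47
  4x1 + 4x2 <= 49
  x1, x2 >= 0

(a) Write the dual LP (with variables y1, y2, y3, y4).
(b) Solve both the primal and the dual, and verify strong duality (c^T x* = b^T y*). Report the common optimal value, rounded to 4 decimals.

The standard primal-dual pair for 'max c^T x s.t. A x <= b, x >= 0' is:
  Dual:  min b^T y  s.t.  A^T y >= c,  y >= 0.

So the dual LP is:
  minimize  8y1 + 10y2 + 47y3 + 49y4
  subject to:
    y1 + 4y3 + 4y4 >= 3
    y2 + 3y3 + 4y4 >= 4
    y1, y2, y3, y4 >= 0

Solving the primal: x* = (2.25, 10).
  primal value c^T x* = 46.75.
Solving the dual: y* = (0, 1, 0, 0.75).
  dual value b^T y* = 46.75.
Strong duality: c^T x* = b^T y*. Confirmed.

46.75


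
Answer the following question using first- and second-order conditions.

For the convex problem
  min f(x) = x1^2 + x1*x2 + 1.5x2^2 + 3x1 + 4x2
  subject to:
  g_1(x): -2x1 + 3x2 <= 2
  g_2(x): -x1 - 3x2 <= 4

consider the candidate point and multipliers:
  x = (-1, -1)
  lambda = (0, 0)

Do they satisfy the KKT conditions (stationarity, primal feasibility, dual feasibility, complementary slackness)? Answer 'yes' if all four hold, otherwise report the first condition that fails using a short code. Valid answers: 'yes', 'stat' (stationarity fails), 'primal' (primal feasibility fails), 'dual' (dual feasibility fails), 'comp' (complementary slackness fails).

Gradient of f: grad f(x) = Q x + c = (0, 0)
Constraint values g_i(x) = a_i^T x - b_i:
  g_1((-1, -1)) = -3
  g_2((-1, -1)) = 0
Stationarity residual: grad f(x) + sum_i lambda_i a_i = (0, 0)
  -> stationarity OK
Primal feasibility (all g_i <= 0): OK
Dual feasibility (all lambda_i >= 0): OK
Complementary slackness (lambda_i * g_i(x) = 0 for all i): OK

Verdict: yes, KKT holds.

yes


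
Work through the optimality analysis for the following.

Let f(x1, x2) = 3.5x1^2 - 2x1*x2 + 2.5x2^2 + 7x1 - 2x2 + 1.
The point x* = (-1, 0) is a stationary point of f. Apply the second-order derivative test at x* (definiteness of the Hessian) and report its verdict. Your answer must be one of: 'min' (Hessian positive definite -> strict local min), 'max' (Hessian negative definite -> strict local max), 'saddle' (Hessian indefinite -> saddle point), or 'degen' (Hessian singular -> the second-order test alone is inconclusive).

Compute the Hessian H = grad^2 f:
  H = [[7, -2], [-2, 5]]
Verify stationarity: grad f(x*) = H x* + g = (0, 0).
Eigenvalues of H: 3.7639, 8.2361.
Both eigenvalues > 0, so H is positive definite -> x* is a strict local min.

min


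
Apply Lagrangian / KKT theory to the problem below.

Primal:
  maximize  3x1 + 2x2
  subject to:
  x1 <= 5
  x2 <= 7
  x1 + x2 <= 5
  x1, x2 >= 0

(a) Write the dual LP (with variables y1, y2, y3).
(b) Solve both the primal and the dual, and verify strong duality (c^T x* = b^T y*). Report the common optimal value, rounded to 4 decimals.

The standard primal-dual pair for 'max c^T x s.t. A x <= b, x >= 0' is:
  Dual:  min b^T y  s.t.  A^T y >= c,  y >= 0.

So the dual LP is:
  minimize  5y1 + 7y2 + 5y3
  subject to:
    y1 + y3 >= 3
    y2 + y3 >= 2
    y1, y2, y3 >= 0

Solving the primal: x* = (5, 0).
  primal value c^T x* = 15.
Solving the dual: y* = (1, 0, 2).
  dual value b^T y* = 15.
Strong duality: c^T x* = b^T y*. Confirmed.

15


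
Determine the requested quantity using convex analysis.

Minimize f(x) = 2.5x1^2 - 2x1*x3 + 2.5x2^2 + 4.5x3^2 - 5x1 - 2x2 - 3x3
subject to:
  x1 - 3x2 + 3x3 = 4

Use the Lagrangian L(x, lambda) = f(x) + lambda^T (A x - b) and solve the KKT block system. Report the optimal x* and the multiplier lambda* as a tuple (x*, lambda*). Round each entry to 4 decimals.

Form the Lagrangian:
  L(x, lambda) = (1/2) x^T Q x + c^T x + lambda^T (A x - b)
Stationarity (grad_x L = 0): Q x + c + A^T lambda = 0.
Primal feasibility: A x = b.

This gives the KKT block system:
  [ Q   A^T ] [ x     ]   [-c ]
  [ A    0  ] [ lambda ] = [ b ]

Solving the linear system:
  x*      = (1.4721, 0.0258, 0.8684)
  lambda* = (-0.6237)
  f(x*)   = -3.7611

x* = (1.4721, 0.0258, 0.8684), lambda* = (-0.6237)


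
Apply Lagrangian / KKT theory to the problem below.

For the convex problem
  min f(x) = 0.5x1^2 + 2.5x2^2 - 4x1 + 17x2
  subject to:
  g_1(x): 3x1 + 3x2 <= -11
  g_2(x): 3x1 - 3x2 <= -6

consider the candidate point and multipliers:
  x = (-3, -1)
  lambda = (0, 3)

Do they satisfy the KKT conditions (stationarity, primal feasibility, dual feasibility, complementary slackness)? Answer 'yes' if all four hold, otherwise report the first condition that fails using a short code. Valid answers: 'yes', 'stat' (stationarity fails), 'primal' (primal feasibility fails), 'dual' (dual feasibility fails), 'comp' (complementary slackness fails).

Gradient of f: grad f(x) = Q x + c = (-7, 12)
Constraint values g_i(x) = a_i^T x - b_i:
  g_1((-3, -1)) = -1
  g_2((-3, -1)) = 0
Stationarity residual: grad f(x) + sum_i lambda_i a_i = (2, 3)
  -> stationarity FAILS
Primal feasibility (all g_i <= 0): OK
Dual feasibility (all lambda_i >= 0): OK
Complementary slackness (lambda_i * g_i(x) = 0 for all i): OK

Verdict: the first failing condition is stationarity -> stat.

stat


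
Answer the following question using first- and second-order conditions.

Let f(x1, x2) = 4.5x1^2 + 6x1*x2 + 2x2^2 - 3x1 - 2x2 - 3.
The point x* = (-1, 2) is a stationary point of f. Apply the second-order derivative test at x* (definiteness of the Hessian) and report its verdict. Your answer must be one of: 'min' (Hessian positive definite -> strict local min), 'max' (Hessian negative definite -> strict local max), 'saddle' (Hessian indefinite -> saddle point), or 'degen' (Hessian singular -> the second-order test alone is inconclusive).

Compute the Hessian H = grad^2 f:
  H = [[9, 6], [6, 4]]
Verify stationarity: grad f(x*) = H x* + g = (0, 0).
Eigenvalues of H: 0, 13.
H has a zero eigenvalue (singular; positive semidefinite but not definite), so H is neither positive definite, negative definite, nor indefinite. The second-order test alone is inconclusive -> degen.
(Indeed, f is constant along the null direction of H through x*, so x* is not a strict local extremum.)

degen
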